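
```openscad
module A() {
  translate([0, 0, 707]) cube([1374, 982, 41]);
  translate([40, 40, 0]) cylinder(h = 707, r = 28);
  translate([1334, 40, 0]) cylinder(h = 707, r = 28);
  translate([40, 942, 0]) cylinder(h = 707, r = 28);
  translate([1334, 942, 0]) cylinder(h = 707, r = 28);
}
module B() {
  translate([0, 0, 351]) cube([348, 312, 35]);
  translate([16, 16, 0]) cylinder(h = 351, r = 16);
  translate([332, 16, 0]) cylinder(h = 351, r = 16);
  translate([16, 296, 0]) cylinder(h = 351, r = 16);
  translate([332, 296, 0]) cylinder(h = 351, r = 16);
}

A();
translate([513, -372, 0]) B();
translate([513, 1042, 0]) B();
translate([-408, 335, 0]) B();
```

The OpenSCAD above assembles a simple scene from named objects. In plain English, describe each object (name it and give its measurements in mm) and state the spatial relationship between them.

A is a table: top 1374 mm (x) × 982 mm (y), 41 mm thick, upper face at z = 748 mm, on four round legs of 56 mm diameter, each leg's bounding box inset 12 mm from the nearest pair of top edges, running from z = 0 to the bottom of the top.

B is a four-legged stool. The seat is 348×312 mm, 35 mm thick, top at z = 386 mm. It stands on four round legs, each 32 mm in diameter, from z = 0 to the seat underside, each leg's axis is inset half a diameter from the nearest pair of seat edges (so the leg's bounding box is flush with the corner).

Three stools sit around the table at the −y, +y, −x sides.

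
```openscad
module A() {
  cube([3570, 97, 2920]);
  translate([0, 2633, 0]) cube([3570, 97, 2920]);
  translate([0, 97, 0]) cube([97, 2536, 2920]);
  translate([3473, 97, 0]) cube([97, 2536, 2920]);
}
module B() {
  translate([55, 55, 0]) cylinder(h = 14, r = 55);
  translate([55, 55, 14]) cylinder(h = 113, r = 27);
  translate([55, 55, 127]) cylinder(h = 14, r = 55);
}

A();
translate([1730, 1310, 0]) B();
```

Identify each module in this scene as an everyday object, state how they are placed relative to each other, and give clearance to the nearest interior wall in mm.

A is a house frame. B is a spool. The spool sits inside the house frame, centred. The clearance to the nearest interior wall is 1213 mm.

Clearances: x = 1633, y = 1213; minimum 1213 mm.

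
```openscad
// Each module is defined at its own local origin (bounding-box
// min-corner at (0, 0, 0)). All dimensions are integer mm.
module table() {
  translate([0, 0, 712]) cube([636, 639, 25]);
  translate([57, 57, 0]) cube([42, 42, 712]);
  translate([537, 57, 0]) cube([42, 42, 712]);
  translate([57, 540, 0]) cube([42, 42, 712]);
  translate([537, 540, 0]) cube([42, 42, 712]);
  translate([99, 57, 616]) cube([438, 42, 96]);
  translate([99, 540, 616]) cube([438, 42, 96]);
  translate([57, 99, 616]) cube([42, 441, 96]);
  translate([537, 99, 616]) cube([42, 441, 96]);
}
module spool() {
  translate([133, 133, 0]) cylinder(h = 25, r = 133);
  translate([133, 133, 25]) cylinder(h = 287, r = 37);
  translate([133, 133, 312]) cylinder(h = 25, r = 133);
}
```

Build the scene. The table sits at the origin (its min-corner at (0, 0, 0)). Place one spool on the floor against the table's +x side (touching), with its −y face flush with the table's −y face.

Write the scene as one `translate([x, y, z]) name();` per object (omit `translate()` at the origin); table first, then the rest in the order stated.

table();
translate([636, 0, 0]) spool();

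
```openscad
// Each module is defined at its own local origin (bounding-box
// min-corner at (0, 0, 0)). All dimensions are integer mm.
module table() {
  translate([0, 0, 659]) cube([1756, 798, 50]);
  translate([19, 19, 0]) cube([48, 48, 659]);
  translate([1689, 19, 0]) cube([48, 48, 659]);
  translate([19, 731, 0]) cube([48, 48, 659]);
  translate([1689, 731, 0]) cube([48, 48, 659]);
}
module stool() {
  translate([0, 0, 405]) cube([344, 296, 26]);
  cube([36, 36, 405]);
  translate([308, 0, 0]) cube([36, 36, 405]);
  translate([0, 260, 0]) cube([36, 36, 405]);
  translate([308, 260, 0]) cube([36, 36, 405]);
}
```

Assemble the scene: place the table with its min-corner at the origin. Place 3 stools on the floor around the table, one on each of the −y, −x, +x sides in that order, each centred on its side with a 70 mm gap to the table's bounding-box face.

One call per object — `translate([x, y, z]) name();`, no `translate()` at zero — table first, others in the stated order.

table();
translate([706, -366, 0]) stool();
translate([-414, 251, 0]) stool();
translate([1826, 251, 0]) stool();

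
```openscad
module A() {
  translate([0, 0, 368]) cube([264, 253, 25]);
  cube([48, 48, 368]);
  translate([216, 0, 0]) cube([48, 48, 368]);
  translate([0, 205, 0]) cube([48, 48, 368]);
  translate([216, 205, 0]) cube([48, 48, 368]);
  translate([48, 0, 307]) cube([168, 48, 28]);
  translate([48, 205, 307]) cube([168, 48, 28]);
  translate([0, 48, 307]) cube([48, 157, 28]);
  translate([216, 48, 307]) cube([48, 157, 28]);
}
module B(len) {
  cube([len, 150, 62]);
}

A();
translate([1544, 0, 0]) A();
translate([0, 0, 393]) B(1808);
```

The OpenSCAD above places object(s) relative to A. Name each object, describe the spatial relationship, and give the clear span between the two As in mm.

Second stool starts at x = 1544; first ends at x = 264; clear span = 1544 − 264 = 1280 mm.

A is a stool. B is a beam. A beam spans the tops of two stools. The clear span between the two stools is 1280 mm.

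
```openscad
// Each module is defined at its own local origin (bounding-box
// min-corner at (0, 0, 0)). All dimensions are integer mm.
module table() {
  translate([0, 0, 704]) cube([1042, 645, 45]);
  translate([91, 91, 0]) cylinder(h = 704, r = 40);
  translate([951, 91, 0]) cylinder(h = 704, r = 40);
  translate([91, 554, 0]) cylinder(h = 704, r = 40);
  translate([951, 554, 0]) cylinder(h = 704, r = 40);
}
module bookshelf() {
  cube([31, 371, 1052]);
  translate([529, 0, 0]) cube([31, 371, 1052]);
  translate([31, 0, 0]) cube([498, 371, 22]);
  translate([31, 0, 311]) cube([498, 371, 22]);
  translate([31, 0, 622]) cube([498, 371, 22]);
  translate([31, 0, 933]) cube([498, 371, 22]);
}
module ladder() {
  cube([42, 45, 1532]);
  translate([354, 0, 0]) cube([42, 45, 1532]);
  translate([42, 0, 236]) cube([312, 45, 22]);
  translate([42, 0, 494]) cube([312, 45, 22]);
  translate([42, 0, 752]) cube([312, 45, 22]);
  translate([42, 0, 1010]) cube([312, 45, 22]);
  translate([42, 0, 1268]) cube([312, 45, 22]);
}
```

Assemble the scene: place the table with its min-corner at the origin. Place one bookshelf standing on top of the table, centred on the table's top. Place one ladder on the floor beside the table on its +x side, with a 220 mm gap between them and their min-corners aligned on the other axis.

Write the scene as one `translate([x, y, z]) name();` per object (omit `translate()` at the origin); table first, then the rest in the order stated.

table();
translate([241, 137, 749]) bookshelf();
translate([1262, 0, 0]) ladder();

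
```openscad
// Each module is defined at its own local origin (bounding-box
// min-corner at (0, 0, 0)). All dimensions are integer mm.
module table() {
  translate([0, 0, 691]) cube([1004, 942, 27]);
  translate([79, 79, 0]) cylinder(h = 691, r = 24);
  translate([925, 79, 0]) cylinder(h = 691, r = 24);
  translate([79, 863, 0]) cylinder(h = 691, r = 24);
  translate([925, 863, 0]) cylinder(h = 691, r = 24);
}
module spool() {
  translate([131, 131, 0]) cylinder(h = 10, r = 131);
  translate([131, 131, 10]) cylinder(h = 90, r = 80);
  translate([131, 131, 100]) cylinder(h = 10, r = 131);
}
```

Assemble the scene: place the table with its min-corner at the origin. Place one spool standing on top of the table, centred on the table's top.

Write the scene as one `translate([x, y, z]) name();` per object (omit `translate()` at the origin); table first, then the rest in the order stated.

table();
translate([371, 340, 718]) spool();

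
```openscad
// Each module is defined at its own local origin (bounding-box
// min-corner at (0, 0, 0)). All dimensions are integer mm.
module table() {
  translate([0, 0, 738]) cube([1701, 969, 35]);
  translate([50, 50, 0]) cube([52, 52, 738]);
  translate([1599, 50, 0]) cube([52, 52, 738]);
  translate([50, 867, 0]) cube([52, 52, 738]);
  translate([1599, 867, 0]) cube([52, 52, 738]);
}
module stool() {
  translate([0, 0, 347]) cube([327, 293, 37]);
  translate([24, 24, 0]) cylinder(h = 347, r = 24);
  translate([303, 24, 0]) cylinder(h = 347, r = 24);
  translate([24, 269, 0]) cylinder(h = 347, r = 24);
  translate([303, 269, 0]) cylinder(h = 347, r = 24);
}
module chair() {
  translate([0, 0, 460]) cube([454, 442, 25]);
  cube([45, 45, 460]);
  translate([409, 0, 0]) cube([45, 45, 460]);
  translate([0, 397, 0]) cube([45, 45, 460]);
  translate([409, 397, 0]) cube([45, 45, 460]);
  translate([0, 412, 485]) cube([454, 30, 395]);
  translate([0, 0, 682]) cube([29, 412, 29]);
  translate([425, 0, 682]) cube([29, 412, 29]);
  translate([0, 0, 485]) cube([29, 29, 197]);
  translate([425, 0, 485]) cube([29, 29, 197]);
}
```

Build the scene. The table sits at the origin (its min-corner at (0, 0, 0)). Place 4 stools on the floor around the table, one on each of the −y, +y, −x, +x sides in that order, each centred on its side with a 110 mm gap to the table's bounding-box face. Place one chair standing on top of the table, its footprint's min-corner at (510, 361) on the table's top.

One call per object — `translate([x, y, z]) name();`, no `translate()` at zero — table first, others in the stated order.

table();
translate([687, -403, 0]) stool();
translate([687, 1079, 0]) stool();
translate([-437, 338, 0]) stool();
translate([1811, 338, 0]) stool();
translate([510, 361, 773]) chair();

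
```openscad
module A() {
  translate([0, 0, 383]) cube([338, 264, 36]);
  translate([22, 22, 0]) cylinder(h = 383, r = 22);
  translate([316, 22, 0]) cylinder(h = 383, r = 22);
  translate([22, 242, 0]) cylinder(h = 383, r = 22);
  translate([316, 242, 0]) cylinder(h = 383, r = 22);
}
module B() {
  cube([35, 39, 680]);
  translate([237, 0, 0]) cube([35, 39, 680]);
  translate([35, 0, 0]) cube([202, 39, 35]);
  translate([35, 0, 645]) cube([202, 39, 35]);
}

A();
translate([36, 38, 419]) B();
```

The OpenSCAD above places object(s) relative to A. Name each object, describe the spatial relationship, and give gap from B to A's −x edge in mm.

The picture frame's min-x is at 36; the stool's min-x is 0; gap = 36 mm.

A is a stool. B is a picture frame. The picture frame is on top of the stool. The gap from the picture frame to the stool's −x edge is 36 mm.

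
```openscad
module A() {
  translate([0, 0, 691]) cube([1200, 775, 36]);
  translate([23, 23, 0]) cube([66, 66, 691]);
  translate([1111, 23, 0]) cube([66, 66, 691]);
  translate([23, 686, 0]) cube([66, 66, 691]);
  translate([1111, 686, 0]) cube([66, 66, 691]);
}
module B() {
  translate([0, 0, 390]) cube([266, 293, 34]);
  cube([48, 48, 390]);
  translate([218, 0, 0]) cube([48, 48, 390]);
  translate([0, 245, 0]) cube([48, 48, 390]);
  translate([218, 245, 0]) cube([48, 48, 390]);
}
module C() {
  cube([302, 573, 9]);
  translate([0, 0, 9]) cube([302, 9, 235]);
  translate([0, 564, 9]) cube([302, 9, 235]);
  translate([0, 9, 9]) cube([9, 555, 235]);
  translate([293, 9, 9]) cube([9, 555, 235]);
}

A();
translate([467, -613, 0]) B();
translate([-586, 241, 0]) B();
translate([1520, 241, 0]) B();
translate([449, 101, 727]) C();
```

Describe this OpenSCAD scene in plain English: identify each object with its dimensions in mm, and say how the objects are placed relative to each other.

A is a table: top 1200 mm (x) × 775 mm (y), 36 mm thick, upper face at z = 727 mm, on four 66×66 mm square legs, each inset 23 mm from the nearest pair of top edges, running from z = 0 to the bottom of the top.

B is a simple wooden stool: a rectangular seat 266 mm (x) by 293 mm (y), 34 mm thick, top face at z = 424 mm, on four square legs, each 48×48 mm in cross-section. The legs rest on z = 0, each flush with a corner of the seat.

C is an open storage box with external size 302×573×244 mm and wall thickness 9 mm (the base is also 9 mm thick). The base covers the whole footprint; the four walls stand on the base, with the y-facing walls full-width and the x-facing walls fitting between their inner faces.

Three stools sit around the table at the −y, −x, +x sides. The open box is on top of the table, centred.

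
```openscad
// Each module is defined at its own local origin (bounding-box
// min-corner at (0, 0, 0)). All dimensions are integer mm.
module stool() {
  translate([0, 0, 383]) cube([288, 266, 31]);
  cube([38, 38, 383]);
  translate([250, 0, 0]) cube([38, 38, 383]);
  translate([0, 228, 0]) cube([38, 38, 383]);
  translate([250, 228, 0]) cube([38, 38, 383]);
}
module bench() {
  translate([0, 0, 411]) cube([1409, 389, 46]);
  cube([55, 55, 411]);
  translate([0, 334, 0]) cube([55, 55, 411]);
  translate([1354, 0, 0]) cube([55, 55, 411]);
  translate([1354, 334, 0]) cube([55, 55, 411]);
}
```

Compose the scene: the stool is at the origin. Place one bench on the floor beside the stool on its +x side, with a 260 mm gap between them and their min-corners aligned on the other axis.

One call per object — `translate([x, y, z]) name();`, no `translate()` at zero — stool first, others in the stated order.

stool();
translate([548, 0, 0]) bench();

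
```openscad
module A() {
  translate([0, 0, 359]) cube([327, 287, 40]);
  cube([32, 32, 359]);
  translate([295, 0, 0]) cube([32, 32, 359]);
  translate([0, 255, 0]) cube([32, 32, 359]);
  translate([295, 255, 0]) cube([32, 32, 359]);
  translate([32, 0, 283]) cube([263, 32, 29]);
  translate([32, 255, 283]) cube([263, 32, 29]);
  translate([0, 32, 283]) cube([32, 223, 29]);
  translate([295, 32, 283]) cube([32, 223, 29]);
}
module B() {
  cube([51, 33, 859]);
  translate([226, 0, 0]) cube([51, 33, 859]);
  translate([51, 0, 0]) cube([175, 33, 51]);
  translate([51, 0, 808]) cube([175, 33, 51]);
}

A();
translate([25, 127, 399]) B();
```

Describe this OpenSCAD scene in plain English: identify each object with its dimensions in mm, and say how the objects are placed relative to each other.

A is a four-legged stool. The seat is 327×287 mm, 40 mm thick, top at z = 399 mm. It stands on four square legs, each 32×32 mm in cross-section, from z = 0 to the seat underside, each flush with a corner of the seat. Four stretchers, 32 mm wide and 29 mm tall, connect adjacent legs with their undersides at z = 283 mm, each running between the inner faces of the legs it joins and aligned with the legs' outer faces on the other axis.

B is a rectangular picture frame lying in the x–z plane (depth along y). The opening is 175 mm wide (x) by 757 mm tall (z), surrounded by a border 51 mm wide on all four sides. The frame is 33 mm deep and is made of two full-height vertical stiles with two horizontal rails fitted between them.

The picture frame is on top of the stool, centred.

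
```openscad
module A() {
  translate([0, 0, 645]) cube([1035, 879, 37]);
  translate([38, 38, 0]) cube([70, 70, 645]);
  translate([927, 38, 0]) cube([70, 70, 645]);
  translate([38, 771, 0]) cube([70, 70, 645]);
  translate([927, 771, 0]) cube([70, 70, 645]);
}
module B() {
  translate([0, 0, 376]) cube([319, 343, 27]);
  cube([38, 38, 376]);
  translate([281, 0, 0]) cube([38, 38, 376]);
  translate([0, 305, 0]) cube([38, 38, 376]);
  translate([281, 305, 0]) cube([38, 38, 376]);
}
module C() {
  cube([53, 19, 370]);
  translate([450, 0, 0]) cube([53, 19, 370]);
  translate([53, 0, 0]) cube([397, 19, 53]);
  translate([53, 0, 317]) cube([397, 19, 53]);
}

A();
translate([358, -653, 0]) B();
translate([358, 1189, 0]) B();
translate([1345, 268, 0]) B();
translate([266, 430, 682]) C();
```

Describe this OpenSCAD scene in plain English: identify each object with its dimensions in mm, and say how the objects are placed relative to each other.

A is a table: top 1035 mm (x) × 879 mm (y), 37 mm thick, upper face at z = 682 mm, on four 70×70 mm square legs, each inset 38 mm from the nearest pair of top edges, running from z = 0 to the bottom of the top.

B is a simple wooden stool: a rectangular seat 319 mm (x) by 343 mm (y), 27 mm thick, top face at z = 403 mm, on four square legs, each 38×38 mm in cross-section. The legs rest on z = 0, each flush with a corner of the seat.

C is a picture frame with a 397×264 mm rectangular opening (x by z) and a uniform 53 mm border on every side. Frame depth is 19 mm along y. It is built from two vertical stiles running the full outside height and two horizontal rails spanning the gap between the stiles.

Three stools sit around the table at the −y, +y, +x sides. The picture frame is on top of the table, centred.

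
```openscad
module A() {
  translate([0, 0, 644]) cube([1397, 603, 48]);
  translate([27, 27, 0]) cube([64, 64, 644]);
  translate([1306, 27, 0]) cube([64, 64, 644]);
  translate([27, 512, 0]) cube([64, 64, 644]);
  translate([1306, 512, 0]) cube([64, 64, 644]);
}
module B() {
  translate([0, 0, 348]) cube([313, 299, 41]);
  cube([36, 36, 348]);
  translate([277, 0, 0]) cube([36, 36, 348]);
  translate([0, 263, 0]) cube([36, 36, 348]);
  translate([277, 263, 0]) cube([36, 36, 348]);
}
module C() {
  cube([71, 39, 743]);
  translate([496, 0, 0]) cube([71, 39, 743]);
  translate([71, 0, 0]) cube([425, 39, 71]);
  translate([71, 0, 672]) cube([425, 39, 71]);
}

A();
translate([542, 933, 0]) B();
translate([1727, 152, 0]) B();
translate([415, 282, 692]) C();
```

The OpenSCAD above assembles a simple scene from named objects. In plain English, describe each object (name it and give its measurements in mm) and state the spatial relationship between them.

A is a table: top 1397 mm (x) × 603 mm (y), 48 mm thick, upper face at z = 692 mm, on four 64×64 mm square legs, each inset 27 mm from the nearest pair of top edges, running from z = 0 to the bottom of the top.

B is a four-legged stool. The seat is a 313×299×41 mm slab whose top surface is at z = 389 mm; four square legs, each 36×36 mm in cross-section, run from the floor (z = 0) to the underside of the seat, each flush with a corner of the seat.

C is a picture frame with a 425×601 mm rectangular opening (x by z) and a uniform 71 mm border on every side. Frame depth is 39 mm along y. It is built from two vertical stiles running the full outside height and two horizontal rails spanning the gap between the stiles.

Two stools sit around the table at the +y, +x sides. The picture frame is on top of the table, centred.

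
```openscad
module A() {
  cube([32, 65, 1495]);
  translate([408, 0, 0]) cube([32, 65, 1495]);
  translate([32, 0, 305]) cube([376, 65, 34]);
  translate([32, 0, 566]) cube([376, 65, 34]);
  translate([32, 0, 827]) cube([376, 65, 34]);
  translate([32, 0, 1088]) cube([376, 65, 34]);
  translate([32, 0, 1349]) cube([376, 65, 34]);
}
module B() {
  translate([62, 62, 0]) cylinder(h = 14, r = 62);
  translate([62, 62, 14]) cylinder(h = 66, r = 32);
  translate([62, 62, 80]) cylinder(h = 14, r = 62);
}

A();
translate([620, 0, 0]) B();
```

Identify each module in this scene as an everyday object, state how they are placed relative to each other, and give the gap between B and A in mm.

A is a ladder. B is a spool. The spool is on the floor beside the ladder on its +x side. The gap between the spool and the ladder is 180 mm.

The spool's nearest face is 180 mm from the ladder's +x face.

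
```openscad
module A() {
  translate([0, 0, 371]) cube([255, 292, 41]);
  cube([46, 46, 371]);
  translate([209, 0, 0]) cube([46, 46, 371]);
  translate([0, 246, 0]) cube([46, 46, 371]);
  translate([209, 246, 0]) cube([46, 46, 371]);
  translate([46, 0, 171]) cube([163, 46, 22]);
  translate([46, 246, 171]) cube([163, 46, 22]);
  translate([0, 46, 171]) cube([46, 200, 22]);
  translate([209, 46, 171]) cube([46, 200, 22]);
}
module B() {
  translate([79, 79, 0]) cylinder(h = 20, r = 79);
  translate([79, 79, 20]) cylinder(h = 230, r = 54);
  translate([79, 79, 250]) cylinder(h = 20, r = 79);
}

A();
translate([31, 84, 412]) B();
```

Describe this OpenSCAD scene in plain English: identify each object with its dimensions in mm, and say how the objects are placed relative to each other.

A is a simple wooden stool: a rectangular seat 255 mm (x) by 292 mm (y), 41 mm thick, top face at z = 412 mm, on four square legs, each 46×46 mm in cross-section. The legs rest on z = 0, each flush with a corner of the seat. Four stretchers, 46 mm wide and 22 mm tall, connect adjacent legs with their undersides at z = 171 mm, each running between the inner faces of the legs it joins and aligned with the legs' outer faces on the other axis.

B is a spool: two coaxial disc flanges of radius 79 mm and thickness 20 mm, joined by a core cylinder of radius 54 mm and height 230 mm. The lower flange rests on z = 0 and the three cylinders share a vertical axis.

The spool is on top of the stool.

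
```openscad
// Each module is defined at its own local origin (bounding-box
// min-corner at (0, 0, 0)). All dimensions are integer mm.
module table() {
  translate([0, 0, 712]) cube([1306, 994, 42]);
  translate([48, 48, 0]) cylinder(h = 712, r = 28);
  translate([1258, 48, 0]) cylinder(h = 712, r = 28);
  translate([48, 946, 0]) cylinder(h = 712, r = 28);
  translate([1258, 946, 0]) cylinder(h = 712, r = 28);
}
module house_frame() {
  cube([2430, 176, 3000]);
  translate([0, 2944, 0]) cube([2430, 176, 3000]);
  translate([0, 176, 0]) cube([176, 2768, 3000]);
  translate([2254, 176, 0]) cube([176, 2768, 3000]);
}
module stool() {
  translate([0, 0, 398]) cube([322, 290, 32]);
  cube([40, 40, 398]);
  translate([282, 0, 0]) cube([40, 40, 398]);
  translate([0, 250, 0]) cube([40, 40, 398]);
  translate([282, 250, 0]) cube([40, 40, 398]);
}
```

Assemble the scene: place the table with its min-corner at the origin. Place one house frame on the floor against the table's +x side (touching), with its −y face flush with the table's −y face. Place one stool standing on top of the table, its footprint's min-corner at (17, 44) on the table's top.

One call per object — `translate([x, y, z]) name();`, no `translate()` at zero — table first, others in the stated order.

table();
translate([1306, 0, 0]) house_frame();
translate([17, 44, 754]) stool();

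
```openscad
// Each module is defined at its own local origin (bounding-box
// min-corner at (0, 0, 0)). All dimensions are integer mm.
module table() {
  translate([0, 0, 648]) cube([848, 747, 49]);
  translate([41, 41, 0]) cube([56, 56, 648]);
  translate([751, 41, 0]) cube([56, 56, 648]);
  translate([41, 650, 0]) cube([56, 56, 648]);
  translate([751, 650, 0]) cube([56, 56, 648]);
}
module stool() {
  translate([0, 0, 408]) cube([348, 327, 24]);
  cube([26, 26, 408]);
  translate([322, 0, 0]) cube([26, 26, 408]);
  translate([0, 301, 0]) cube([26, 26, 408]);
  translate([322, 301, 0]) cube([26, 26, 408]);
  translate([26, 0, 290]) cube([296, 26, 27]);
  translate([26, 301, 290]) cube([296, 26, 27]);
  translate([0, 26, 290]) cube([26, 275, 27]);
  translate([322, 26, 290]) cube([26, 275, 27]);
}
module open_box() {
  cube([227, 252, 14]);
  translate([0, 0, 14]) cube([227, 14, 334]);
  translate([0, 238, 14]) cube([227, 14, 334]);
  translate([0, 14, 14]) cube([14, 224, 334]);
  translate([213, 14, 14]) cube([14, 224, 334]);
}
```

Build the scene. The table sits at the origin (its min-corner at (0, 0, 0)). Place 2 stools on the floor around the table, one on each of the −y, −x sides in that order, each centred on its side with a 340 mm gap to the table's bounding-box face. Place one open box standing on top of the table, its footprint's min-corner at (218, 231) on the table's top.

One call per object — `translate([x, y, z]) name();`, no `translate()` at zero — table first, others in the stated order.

table();
translate([250, -667, 0]) stool();
translate([-688, 210, 0]) stool();
translate([218, 231, 697]) open_box();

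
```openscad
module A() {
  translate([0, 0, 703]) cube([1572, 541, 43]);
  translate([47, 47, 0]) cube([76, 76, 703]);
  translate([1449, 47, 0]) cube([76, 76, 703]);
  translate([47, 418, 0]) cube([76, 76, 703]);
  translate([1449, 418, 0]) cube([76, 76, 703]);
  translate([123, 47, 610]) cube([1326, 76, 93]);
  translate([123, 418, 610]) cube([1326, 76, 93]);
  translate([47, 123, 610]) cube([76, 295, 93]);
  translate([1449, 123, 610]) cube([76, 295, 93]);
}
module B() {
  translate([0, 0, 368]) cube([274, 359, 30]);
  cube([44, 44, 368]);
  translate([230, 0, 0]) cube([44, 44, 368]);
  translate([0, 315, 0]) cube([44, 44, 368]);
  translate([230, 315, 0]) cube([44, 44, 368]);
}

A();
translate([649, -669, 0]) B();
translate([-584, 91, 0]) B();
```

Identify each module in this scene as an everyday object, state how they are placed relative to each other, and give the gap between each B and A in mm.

A is a table. B is a stool. Two stools sit around the table at the −y, −x sides. The gap between each stool and the table is 310 mm.

Each stool's nearest face is 310 mm from the table's bounding box.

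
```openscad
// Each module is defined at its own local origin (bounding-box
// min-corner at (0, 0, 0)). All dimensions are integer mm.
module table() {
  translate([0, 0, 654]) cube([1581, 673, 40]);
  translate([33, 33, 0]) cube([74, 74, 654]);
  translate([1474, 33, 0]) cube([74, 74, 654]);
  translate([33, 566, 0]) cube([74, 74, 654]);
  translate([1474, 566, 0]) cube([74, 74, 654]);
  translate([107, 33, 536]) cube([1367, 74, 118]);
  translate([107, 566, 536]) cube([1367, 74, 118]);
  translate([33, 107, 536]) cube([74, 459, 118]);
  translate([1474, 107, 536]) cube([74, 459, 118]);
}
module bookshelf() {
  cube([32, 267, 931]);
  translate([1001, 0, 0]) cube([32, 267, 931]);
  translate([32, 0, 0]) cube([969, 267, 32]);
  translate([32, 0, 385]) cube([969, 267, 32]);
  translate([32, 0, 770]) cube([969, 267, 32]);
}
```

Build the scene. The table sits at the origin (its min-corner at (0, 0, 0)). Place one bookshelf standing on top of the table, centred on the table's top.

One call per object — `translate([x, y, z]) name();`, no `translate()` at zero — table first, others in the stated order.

table();
translate([274, 203, 694]) bookshelf();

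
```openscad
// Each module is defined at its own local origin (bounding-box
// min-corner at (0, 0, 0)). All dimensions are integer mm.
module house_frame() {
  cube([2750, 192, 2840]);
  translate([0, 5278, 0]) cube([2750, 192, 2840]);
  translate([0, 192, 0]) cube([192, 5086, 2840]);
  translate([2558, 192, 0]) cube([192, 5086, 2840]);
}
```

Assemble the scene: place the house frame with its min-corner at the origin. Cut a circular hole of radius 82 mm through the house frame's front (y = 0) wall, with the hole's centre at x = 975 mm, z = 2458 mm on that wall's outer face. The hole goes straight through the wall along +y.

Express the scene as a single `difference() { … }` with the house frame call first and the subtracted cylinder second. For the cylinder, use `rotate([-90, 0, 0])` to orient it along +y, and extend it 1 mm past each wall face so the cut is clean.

difference() {
  house_frame();
  translate([975, -1, 2458]) rotate([-90, 0, 0]) cylinder(h = 194, r = 82);
}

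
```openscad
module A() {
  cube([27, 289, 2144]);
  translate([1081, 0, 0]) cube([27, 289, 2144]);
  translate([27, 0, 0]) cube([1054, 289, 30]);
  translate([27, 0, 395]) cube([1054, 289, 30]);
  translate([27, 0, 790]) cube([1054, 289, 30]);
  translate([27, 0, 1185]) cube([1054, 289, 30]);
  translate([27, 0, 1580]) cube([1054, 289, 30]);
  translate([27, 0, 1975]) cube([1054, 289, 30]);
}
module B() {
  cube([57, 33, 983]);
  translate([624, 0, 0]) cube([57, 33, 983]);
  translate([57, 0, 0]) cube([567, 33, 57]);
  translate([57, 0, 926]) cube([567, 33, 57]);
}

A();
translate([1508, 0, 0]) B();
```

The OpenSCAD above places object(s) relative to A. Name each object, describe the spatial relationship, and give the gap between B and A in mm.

A is a bookshelf. B is a picture frame. The picture frame is on the floor beside the bookshelf on its +x side. The gap between the picture frame and the bookshelf is 400 mm.

The picture frame's nearest face is 400 mm from the bookshelf's +x face.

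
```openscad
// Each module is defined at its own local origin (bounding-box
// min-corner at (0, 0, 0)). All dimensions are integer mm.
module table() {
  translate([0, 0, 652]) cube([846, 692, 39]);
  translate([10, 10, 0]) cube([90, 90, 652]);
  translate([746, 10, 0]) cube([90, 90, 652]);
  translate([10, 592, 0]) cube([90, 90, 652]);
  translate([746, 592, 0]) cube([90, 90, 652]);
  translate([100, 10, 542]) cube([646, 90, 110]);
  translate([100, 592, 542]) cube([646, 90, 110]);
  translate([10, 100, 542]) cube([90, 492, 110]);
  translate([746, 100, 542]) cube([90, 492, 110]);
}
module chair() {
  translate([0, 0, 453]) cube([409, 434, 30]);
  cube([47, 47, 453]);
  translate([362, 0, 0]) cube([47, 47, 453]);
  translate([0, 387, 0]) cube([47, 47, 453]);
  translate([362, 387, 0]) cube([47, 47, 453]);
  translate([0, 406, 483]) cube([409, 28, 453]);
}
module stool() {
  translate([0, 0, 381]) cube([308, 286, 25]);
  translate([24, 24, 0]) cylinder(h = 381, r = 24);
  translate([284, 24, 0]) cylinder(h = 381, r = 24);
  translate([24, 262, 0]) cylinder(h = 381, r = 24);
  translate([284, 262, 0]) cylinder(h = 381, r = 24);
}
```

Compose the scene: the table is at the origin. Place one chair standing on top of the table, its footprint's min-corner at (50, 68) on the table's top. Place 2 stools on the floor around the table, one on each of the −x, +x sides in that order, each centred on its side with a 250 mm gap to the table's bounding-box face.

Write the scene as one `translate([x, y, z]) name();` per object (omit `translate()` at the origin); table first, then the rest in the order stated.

table();
translate([50, 68, 691]) chair();
translate([-558, 203, 0]) stool();
translate([1096, 203, 0]) stool();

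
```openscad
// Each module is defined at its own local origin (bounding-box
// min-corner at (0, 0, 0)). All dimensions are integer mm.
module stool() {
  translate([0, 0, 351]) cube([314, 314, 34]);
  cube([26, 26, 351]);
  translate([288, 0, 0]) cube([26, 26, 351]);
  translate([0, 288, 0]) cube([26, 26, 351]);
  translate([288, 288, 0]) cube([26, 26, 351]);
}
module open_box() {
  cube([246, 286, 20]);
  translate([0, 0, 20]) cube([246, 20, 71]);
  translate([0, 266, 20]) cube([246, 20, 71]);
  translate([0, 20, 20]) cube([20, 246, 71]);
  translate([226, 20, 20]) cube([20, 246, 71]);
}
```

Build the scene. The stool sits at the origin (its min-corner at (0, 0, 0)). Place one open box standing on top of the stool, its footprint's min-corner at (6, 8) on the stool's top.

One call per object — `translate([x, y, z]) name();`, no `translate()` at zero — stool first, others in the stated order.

stool();
translate([6, 8, 385]) open_box();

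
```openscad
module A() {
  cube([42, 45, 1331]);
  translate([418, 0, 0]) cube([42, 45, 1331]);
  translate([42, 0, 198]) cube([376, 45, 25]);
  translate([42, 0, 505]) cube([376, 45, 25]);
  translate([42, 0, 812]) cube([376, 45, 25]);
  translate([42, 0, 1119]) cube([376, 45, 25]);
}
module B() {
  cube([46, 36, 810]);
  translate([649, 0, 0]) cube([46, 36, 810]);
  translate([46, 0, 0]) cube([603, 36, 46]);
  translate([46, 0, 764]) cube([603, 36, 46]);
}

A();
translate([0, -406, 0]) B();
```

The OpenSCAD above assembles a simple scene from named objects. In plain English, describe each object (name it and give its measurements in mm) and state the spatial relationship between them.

A is a straight ladder. Two 42×45 mm vertical rails, 1331 mm tall, stand 460 mm apart (outside-to-outside) with their front faces coplanar on the −y side. 4 rungs, each 45 mm deep and 25 mm tall, span between the inner faces of the rails, front faces flush with the rails. The lowest rung's underside is at z = 198 mm and rungs are spaced 307 mm apart (underside to underside).

B is a picture frame with a 603×718 mm rectangular opening (x by z) and a uniform 46 mm border on every side. Frame depth is 36 mm along y. It is built from two vertical stiles running the full outside height and two horizontal rails spanning the gap between the stiles.

The picture frame is on the floor beside the ladder on its −y side.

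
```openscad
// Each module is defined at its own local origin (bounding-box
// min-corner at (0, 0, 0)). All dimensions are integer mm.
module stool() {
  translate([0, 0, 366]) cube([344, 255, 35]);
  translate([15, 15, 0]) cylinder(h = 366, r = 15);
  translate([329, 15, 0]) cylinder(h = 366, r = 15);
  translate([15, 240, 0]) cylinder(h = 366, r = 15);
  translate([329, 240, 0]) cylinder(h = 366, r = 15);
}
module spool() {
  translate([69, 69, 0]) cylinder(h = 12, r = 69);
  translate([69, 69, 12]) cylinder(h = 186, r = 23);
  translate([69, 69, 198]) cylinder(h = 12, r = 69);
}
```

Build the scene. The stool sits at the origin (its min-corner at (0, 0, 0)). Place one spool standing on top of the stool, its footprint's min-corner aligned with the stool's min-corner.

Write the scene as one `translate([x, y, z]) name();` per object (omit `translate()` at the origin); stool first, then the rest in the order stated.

stool();
translate([0, 0, 401]) spool();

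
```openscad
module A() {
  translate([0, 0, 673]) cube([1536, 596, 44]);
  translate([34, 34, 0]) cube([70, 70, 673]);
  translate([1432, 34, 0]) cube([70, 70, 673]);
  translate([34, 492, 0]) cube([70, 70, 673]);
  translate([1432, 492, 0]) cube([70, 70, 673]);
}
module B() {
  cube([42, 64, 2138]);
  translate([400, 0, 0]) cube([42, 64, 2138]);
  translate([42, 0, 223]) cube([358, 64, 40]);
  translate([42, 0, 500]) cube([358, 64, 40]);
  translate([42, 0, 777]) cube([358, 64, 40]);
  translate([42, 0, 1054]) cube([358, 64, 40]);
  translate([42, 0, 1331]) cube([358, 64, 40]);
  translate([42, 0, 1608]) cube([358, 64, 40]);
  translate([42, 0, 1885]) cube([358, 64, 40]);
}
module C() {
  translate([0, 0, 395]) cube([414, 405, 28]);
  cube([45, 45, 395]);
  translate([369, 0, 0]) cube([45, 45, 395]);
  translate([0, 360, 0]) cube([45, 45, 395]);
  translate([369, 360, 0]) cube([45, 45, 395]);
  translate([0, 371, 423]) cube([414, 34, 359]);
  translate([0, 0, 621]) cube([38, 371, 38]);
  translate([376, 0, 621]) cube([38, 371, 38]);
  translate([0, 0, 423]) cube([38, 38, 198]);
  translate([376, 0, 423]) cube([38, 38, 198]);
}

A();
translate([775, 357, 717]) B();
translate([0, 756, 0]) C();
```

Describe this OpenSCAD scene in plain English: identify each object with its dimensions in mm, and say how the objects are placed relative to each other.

A is a table: top 1536 mm (x) × 596 mm (y), 44 mm thick, upper face at z = 717 mm, on four 70×70 mm square legs, each inset 34 mm from the nearest pair of top edges, running from z = 0 to the bottom of the top.

B is a wooden ladder with two side rails of 42×64 mm section and 2138 mm height, set 442 mm apart overall. Between them run 7 rectangular rungs (64 mm deep, 40 mm thick), front faces flush with the rails' −y face. The bottom of the first rung is 223 mm above the floor and each subsequent rung is 277 mm higher than the one below.

C is a chair: 414×405 mm seat, 28 mm thick, top at z = 423 mm, on four 45 mm square corner legs flush with the seat edges. A 34 mm thick backrest slab spans the full seat width, extending 359 mm above the seat top, its back face flush with the seat's +y edge. Two armrests of 38×38 mm section run along each side from the seat's front edge to the front of the backrest, top faces 236 mm above the seat top and outer faces flush with the seat's x-edges; a 38×38 mm post under the front of each armrest stands on the seat at the front corner.

The ladder is on top of the table. The chair is on the floor beside the table on its +y side.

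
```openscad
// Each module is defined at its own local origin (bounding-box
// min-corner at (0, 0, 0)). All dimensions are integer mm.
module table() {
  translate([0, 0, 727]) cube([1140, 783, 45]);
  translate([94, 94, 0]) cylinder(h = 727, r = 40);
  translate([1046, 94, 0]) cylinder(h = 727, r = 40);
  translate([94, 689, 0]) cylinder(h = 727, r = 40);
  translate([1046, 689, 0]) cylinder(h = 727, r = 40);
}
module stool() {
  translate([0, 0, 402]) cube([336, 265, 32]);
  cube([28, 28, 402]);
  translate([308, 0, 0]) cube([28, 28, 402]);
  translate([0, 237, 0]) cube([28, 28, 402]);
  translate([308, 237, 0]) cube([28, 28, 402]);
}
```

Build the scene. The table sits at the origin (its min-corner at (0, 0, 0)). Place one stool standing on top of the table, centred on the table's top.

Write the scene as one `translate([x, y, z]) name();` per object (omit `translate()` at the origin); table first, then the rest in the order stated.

table();
translate([402, 259, 772]) stool();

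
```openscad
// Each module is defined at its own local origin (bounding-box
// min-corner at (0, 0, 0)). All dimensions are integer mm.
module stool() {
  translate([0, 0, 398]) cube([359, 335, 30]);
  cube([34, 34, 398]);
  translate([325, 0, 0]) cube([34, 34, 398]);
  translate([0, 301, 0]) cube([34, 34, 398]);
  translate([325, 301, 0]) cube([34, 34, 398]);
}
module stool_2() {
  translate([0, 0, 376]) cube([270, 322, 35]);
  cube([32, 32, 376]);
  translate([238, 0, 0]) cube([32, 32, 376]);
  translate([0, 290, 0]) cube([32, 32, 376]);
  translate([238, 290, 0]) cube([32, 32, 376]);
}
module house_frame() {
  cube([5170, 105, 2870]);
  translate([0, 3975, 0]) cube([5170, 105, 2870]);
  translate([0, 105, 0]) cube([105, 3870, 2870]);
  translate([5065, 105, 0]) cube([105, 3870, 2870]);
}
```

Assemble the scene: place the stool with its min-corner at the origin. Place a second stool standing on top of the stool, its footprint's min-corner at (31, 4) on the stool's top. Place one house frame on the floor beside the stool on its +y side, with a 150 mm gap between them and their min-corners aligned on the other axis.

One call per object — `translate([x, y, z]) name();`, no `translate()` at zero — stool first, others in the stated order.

stool();
translate([31, 4, 428]) stool_2();
translate([0, 485, 0]) house_frame();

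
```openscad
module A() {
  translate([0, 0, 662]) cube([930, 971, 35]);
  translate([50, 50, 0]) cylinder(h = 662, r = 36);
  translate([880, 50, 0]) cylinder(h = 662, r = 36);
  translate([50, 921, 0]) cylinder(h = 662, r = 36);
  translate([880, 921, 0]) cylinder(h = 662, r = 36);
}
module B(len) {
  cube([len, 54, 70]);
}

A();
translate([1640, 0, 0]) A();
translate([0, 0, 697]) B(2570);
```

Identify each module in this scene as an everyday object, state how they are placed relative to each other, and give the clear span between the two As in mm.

A is a table. B is a beam. A beam spans the tops of two tables. The clear span between the two tables is 710 mm.

Second table starts at x = 1640; first ends at x = 930; clear span = 1640 − 930 = 710 mm.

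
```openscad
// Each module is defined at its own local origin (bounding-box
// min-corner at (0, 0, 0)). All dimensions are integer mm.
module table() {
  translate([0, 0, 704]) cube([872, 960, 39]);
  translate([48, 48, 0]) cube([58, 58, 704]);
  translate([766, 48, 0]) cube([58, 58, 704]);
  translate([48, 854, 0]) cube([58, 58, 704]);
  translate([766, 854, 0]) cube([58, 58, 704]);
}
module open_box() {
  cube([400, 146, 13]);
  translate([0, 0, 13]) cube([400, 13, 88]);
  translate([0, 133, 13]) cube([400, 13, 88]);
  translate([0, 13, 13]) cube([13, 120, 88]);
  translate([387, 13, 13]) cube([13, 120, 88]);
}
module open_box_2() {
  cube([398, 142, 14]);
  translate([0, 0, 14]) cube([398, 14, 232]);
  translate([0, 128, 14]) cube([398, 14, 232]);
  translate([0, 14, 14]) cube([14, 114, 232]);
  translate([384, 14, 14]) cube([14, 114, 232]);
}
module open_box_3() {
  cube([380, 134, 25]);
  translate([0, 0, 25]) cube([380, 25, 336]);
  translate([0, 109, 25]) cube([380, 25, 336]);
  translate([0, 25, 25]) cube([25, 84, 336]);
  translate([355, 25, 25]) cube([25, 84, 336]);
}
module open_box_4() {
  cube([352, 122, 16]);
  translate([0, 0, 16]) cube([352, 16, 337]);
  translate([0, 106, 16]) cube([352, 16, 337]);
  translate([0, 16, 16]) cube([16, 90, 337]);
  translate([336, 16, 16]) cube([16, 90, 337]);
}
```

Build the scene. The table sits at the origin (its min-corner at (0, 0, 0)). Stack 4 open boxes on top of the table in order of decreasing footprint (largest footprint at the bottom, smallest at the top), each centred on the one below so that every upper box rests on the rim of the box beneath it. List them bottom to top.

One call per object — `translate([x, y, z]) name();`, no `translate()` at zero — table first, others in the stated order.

table();
translate([236, 407, 743]) open_box();
translate([237, 409, 844]) open_box_2();
translate([246, 413, 1090]) open_box_3();
translate([260, 419, 1451]) open_box_4();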